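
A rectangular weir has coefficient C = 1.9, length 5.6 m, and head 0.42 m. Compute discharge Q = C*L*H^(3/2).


Q = C * L * H^(3/2) = 1.9 * 5.6 * 0.42^1.5 = 1.9 * 5.6 * 0.272191

2.8961 m^3/s


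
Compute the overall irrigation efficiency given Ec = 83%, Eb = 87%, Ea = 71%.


Ec = 0.83, Eb = 0.87, Ea = 0.71
E = 0.83 * 0.87 * 0.71 * 100 = 51.2691%

51.2691 %


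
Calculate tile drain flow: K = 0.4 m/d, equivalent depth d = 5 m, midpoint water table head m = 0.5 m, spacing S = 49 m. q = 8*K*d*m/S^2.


q = 8*K*d*m/S^2
q = 8*0.4*5*0.5/49^2
q = 8.0000 / 2401

0.0033 m/d


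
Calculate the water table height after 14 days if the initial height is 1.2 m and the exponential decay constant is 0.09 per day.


m = m0 * exp(-k*t)
m = 1.2 * exp(-0.09 * 14)
m = 1.2 * exp(-1.2600)

0.3404 m


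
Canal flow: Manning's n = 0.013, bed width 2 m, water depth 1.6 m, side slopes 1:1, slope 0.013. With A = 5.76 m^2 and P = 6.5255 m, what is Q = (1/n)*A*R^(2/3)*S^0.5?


R = A/P = 5.76/6.5255 = 0.882691
Q = (1/0.013) * 5.76 * 0.882691^(2/3) * 0.013^0.5

46.4861 m^3/s


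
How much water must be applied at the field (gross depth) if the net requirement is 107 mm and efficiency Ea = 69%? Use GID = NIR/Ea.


Ea = 69% = 0.69
GID = NIR / Ea = 107 / 0.69 = 155.0725 mm

155.0725 mm


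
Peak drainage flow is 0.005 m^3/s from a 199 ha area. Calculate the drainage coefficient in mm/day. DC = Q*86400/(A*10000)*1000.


DC = Q * 86400 / (A * 10000) * 1000
DC = 0.005 * 86400 / (199 * 10000) * 1000
DC = 432000.0000 / 1990000

0.2171 mm/day


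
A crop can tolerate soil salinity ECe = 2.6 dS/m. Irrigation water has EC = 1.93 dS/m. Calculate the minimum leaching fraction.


LR = ECiw / (5*ECe - ECiw)
LR = 1.93 / (5*2.6 - 1.93)
LR = 1.93 / 11.0700

0.1743


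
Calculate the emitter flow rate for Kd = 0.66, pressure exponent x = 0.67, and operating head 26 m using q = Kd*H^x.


q = Kd * H^x = 0.66 * 26^0.67 = 0.66 * 8.872217

5.8557 L/h


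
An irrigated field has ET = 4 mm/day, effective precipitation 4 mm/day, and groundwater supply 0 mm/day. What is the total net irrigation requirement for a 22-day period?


Daily deficit = ET - Pe - GW = 4 - 4 - 0 = 0 mm/day
NIR = 0 * 22 = 0 mm

0 mm


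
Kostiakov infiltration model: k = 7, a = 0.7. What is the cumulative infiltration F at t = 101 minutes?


F = k * t^a = 7 * 101^0.7
F = 7 * 25.294434

177.0610 mm


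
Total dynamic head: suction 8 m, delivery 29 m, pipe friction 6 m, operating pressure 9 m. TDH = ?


TDH = Hs + Hd + hf + Hp = 8 + 29 + 6 + 9 = 52

52 m


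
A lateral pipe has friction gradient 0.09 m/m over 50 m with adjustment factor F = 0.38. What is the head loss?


hf = J * L * F = 0.09 * 50 * 0.38 = 1.7100 m

1.7100 m


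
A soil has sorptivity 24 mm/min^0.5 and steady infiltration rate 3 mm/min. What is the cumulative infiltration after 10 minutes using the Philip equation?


F = S*sqrt(t) + A*t
F = 24*sqrt(10) + 3*10
F = 24*3.162278 + 30

105.8947 mm


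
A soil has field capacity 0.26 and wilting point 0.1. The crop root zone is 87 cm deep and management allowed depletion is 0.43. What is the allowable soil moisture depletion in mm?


SMD = (FC - PWP) * d * MAD * 10
SMD = (0.26 - 0.1) * 87 * 0.43 * 10
SMD = 0.1600 * 87 * 0.43 * 10

59.8560 mm


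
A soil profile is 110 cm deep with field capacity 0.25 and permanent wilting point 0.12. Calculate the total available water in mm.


AWC = (FC - PWP) * d * 10
AWC = (0.25 - 0.12) * 110 * 10
AWC = 0.1300 * 110 * 10

143.0000 mm


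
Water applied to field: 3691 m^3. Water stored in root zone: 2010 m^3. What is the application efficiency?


Ea = V_root / V_field * 100 = 2010 / 3691 * 100 = 54.4568%

54.4568 %


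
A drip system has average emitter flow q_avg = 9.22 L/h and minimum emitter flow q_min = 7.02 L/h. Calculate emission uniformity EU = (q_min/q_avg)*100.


EU = (q_min/q_avg)*100 = (7.02/9.22)*100 = 76.1388%

76.1388 %


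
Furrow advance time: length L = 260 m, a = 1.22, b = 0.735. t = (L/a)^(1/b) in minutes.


t = (L/a)^(1/b)
t = (260/1.22)^(1/0.735)
t = 213.114754^(1/0.735)

1472.9285 min


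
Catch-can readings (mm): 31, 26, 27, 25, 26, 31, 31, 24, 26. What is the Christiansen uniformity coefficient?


mean = 27.444444 mm
MAD = 2.370370 mm
CU = (1 - 2.370370/27.444444)*100

91.3630 %


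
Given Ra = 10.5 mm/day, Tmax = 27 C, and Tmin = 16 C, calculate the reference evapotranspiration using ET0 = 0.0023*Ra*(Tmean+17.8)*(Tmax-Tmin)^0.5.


Tmean = (Tmax + Tmin)/2 = (27 + 16)/2 = 21.5
ET0 = 0.0023 * 10.5 * (21.5 + 17.8) * sqrt(27 - 16)
ET0 = 0.0023 * 10.5 * 39.3 * 3.316625

3.1478 mm/day


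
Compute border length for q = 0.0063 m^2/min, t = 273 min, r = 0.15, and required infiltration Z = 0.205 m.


L = q*t/((1+r)*Z)
L = 0.0063*273/((1+0.15)*0.205)
L = 1.7199/0.23575

7.2954 m


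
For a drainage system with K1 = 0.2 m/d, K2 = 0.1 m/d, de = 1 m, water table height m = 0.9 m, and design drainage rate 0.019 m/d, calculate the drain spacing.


S^2 = 8*K2*de*m/q + 4*K1*m^2/q
S^2 = 8*0.1*1*0.9/0.019 + 4*0.2*0.9^2/0.019
S = sqrt(72.0000)

8.4853 m


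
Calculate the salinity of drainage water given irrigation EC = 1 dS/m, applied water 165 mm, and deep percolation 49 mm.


EC_dw = EC_iw * D_iw / D_dw
EC_dw = 1 * 165 / 49
EC_dw = 165 / 49

3.3673 dS/m


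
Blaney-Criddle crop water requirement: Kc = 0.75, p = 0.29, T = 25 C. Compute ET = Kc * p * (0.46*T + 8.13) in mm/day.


ET = Kc * p * (0.46*T + 8.13)
ET = 0.75 * 0.29 * (0.46*25 + 8.13)
ET = 0.75 * 0.29 * 19.6300

4.2695 mm/day


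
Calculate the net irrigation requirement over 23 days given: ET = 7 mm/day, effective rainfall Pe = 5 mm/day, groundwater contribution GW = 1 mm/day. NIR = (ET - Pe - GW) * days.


Daily deficit = ET - Pe - GW = 7 - 5 - 1 = 1 mm/day
NIR = 1 * 23 = 23 mm

23.0000 mm


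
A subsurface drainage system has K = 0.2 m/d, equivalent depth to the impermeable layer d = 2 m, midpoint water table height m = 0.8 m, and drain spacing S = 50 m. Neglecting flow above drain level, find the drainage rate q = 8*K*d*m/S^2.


q = 8*K*d*m/S^2
q = 8*0.2*2*0.8/50^2
q = 2.5600 / 2500

0.0010 m/d


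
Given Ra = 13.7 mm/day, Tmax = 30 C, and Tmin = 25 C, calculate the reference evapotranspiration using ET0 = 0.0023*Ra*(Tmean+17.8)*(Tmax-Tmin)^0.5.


Tmean = (Tmax + Tmin)/2 = (30 + 25)/2 = 27.5
ET0 = 0.0023 * 13.7 * (27.5 + 17.8) * sqrt(30 - 25)
ET0 = 0.0023 * 13.7 * 45.3 * 2.236068

3.1918 mm/day


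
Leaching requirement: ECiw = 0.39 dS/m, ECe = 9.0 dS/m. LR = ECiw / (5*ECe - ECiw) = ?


LR = ECiw / (5*ECe - ECiw)
LR = 0.39 / (5*9.0 - 0.39)
LR = 0.39 / 44.6100

0.0087


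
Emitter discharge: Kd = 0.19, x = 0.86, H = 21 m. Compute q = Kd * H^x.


q = Kd * H^x = 0.19 * 21^0.86 = 0.19 * 13.712246

2.6053 L/h


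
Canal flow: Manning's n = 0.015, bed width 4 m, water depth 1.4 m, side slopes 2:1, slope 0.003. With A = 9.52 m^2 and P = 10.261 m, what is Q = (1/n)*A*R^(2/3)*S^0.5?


R = A/P = 9.52/10.261 = 0.927785
Q = (1/0.015) * 9.52 * 0.927785^(2/3) * 0.003^0.5

33.0677 m^3/s


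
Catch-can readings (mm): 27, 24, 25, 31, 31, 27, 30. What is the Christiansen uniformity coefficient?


mean = 27.857143 mm
MAD = 2.408163 mm
CU = (1 - 2.408163/27.857143)*100

91.3553 %


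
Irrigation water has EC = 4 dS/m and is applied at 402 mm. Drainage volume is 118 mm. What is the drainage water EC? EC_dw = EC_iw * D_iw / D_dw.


EC_dw = EC_iw * D_iw / D_dw
EC_dw = 4 * 402 / 118
EC_dw = 1608 / 118

13.6271 dS/m


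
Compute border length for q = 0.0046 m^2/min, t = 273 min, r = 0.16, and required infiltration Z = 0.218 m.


L = q*t/((1+r)*Z)
L = 0.0046*273/((1+0.16)*0.218)
L = 1.2558/0.25288

4.9660 m


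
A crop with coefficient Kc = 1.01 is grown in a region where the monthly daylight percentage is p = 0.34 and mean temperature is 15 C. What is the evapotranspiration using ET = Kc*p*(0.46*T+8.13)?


ET = Kc * p * (0.46*T + 8.13)
ET = 1.01 * 0.34 * (0.46*15 + 8.13)
ET = 1.01 * 0.34 * 15.0300

5.1613 mm/day


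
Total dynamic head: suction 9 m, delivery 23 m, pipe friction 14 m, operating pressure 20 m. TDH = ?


TDH = Hs + Hd + hf + Hp = 9 + 23 + 14 + 20 = 66

66 m


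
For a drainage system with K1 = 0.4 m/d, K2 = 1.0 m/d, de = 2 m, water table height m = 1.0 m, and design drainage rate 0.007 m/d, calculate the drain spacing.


S^2 = 8*K2*de*m/q + 4*K1*m^2/q
S^2 = 8*1.0*2*1.0/0.007 + 4*0.4*1.0^2/0.007
S = sqrt(2514.2857)

50.1427 m


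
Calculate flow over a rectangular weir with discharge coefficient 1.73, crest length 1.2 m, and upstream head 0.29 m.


Q = C * L * H^(3/2) = 1.73 * 1.2 * 0.29^1.5 = 1.73 * 1.2 * 0.156170

0.3242 m^3/s


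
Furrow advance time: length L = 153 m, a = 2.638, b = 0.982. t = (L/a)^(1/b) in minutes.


t = (L/a)^(1/b)
t = (153/2.638)^(1/0.982)
t = 57.998484^(1/0.982)

62.4798 min


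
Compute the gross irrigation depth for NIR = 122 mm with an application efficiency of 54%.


Ea = 54% = 0.54
GID = NIR / Ea = 122 / 0.54 = 225.9259 mm

225.9259 mm


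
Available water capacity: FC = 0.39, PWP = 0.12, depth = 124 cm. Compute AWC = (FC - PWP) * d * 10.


AWC = (FC - PWP) * d * 10
AWC = (0.39 - 0.12) * 124 * 10
AWC = 0.2700 * 124 * 10

334.8000 mm


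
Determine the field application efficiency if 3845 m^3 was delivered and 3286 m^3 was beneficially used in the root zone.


Ea = V_root / V_field * 100 = 3286 / 3845 * 100 = 85.4616%

85.4616 %


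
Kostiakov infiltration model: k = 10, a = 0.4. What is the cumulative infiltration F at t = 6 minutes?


F = k * t^a = 10 * 6^0.4
F = 10 * 2.047673

20.4767 mm


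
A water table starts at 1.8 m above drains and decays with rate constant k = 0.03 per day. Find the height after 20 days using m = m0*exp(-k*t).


m = m0 * exp(-k*t)
m = 1.8 * exp(-0.03 * 20)
m = 1.8 * exp(-0.6000)

0.9879 m


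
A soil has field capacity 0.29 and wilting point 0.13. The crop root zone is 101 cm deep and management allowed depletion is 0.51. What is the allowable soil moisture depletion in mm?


SMD = (FC - PWP) * d * MAD * 10
SMD = (0.29 - 0.13) * 101 * 0.51 * 10
SMD = 0.1600 * 101 * 0.51 * 10

82.4160 mm


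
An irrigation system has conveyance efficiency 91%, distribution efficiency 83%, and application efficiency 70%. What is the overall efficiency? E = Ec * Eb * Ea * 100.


Ec = 0.91, Eb = 0.83, Ea = 0.7
E = 0.91 * 0.83 * 0.7 * 100 = 52.8710%

52.8710 %


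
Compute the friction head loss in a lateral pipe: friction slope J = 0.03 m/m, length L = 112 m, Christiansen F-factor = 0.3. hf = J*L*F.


hf = J * L * F = 0.03 * 112 * 0.3 = 1.0080 m

1.0080 m


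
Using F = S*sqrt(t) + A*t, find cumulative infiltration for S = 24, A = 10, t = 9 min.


F = S*sqrt(t) + A*t
F = 24*sqrt(9) + 10*9
F = 24*3.000000 + 90

162.0000 mm


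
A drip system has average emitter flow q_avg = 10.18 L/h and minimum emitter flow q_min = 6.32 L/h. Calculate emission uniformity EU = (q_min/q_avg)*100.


EU = (q_min/q_avg)*100 = (6.32/10.18)*100 = 62.0825%

62.0825 %


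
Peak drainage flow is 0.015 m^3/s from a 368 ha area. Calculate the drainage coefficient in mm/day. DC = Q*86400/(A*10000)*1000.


DC = Q * 86400 / (A * 10000) * 1000
DC = 0.015 * 86400 / (368 * 10000) * 1000
DC = 1296000.0000 / 3680000

0.3522 mm/day


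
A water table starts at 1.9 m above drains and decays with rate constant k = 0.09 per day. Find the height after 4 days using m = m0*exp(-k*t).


m = m0 * exp(-k*t)
m = 1.9 * exp(-0.09 * 4)
m = 1.9 * exp(-0.3600)

1.3256 m


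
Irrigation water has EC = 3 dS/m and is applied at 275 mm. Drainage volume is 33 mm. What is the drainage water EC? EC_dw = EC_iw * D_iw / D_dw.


EC_dw = EC_iw * D_iw / D_dw
EC_dw = 3 * 275 / 33
EC_dw = 825 / 33

25.0000 dS/m


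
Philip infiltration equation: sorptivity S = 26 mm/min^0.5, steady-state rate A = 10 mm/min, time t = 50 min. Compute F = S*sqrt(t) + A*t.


F = S*sqrt(t) + A*t
F = 26*sqrt(50) + 10*50
F = 26*7.071068 + 500

683.8478 mm


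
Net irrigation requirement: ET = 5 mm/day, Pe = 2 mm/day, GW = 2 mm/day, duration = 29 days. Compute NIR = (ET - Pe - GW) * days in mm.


Daily deficit = ET - Pe - GW = 5 - 2 - 2 = 1 mm/day
NIR = 1 * 29 = 29 mm

29.0000 mm


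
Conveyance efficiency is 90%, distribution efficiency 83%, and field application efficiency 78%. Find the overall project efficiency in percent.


Ec = 0.9, Eb = 0.83, Ea = 0.78
E = 0.9 * 0.83 * 0.78 * 100 = 58.2660%

58.2660 %


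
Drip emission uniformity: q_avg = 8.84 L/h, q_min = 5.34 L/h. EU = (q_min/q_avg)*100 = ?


EU = (q_min/q_avg)*100 = (5.34/8.84)*100 = 60.4072%

60.4072 %


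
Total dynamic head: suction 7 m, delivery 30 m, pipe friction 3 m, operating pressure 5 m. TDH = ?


TDH = Hs + Hd + hf + Hp = 7 + 30 + 3 + 5 = 45

45 m


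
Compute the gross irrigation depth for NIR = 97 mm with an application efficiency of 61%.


Ea = 61% = 0.61
GID = NIR / Ea = 97 / 0.61 = 159.0164 mm

159.0164 mm


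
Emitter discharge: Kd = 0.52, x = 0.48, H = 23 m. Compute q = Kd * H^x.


q = Kd * H^x = 0.52 * 23^0.48 = 0.52 * 4.504321

2.3422 L/h


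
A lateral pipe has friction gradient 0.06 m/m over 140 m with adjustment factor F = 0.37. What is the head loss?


hf = J * L * F = 0.06 * 140 * 0.37 = 3.1080 m

3.1080 m


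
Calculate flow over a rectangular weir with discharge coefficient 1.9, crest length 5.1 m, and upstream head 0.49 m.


Q = C * L * H^(3/2) = 1.9 * 5.1 * 0.49^1.5 = 1.9 * 5.1 * 0.343000

3.3237 m^3/s


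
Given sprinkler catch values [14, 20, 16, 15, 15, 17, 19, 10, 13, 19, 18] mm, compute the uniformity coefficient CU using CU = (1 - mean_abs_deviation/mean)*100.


mean = 16.000000 mm
MAD = 2.363636 mm
CU = (1 - 2.363636/16.000000)*100

85.2273 %


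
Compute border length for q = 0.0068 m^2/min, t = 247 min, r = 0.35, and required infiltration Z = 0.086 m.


L = q*t/((1+r)*Z)
L = 0.0068*247/((1+0.35)*0.086)
L = 1.6796/0.1161

14.4668 m


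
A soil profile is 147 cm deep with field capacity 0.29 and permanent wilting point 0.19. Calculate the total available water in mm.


AWC = (FC - PWP) * d * 10
AWC = (0.29 - 0.19) * 147 * 10
AWC = 0.1000 * 147 * 10

147.0000 mm


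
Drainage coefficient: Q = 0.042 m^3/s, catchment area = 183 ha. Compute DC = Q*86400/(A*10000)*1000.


DC = Q * 86400 / (A * 10000) * 1000
DC = 0.042 * 86400 / (183 * 10000) * 1000
DC = 3628800.0000 / 1830000

1.9830 mm/day


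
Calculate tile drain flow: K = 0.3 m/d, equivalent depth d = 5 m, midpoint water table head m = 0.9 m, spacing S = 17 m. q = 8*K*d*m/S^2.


q = 8*K*d*m/S^2
q = 8*0.3*5*0.9/17^2
q = 10.8000 / 289

0.0374 m/d


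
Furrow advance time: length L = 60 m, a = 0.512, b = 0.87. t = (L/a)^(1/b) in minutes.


t = (L/a)^(1/b)
t = (60/0.512)^(1/0.87)
t = 117.187500^(1/0.87)

238.7946 min


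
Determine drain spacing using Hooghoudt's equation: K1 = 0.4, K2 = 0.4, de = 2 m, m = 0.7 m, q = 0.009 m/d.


S^2 = 8*K2*de*m/q + 4*K1*m^2/q
S^2 = 8*0.4*2*0.7/0.009 + 4*0.4*0.7^2/0.009
S = sqrt(584.8889)

24.1845 m


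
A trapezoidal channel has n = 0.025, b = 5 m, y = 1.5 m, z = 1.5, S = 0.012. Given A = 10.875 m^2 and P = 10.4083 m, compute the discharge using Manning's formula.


R = A/P = 10.875/10.4083 = 1.044839
Q = (1/0.025) * 10.875 * 1.044839^(2/3) * 0.012^0.5

49.0659 m^3/s


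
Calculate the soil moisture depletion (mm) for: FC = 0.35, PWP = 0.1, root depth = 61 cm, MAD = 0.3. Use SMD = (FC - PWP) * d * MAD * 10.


SMD = (FC - PWP) * d * MAD * 10
SMD = (0.35 - 0.1) * 61 * 0.3 * 10
SMD = 0.2500 * 61 * 0.3 * 10

45.7500 mm


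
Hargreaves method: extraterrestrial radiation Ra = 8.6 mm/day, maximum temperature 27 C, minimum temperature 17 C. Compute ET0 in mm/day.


Tmean = (Tmax + Tmin)/2 = (27 + 17)/2 = 22.0
ET0 = 0.0023 * 8.6 * (22.0 + 17.8) * sqrt(27 - 17)
ET0 = 0.0023 * 8.6 * 39.8 * 3.162278

2.4895 mm/day


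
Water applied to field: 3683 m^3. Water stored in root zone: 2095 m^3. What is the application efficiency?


Ea = V_root / V_field * 100 = 2095 / 3683 * 100 = 56.8830%

56.8830 %


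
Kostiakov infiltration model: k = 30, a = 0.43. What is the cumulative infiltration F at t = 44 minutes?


F = k * t^a = 30 * 44^0.43
F = 30 * 5.089612

152.6884 mm


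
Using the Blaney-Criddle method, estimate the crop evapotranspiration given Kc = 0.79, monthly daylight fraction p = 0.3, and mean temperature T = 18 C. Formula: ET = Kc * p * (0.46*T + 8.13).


ET = Kc * p * (0.46*T + 8.13)
ET = 0.79 * 0.3 * (0.46*18 + 8.13)
ET = 0.79 * 0.3 * 16.4100

3.8892 mm/day


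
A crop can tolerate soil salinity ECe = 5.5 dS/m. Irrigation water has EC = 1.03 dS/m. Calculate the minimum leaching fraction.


LR = ECiw / (5*ECe - ECiw)
LR = 1.03 / (5*5.5 - 1.03)
LR = 1.03 / 26.4700

0.0389


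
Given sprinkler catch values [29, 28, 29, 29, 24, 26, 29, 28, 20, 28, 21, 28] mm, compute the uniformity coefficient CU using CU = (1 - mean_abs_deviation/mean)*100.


mean = 26.583333 mm
MAD = 2.555556 mm
CU = (1 - 2.555556/26.583333)*100

90.3866 %


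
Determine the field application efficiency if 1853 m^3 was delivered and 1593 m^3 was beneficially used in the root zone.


Ea = V_root / V_field * 100 = 1593 / 1853 * 100 = 85.9687%

85.9687 %


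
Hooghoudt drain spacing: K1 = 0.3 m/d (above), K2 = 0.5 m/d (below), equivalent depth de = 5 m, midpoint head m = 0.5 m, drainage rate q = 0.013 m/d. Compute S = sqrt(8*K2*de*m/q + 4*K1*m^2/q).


S^2 = 8*K2*de*m/q + 4*K1*m^2/q
S^2 = 8*0.5*5*0.5/0.013 + 4*0.3*0.5^2/0.013
S = sqrt(792.3077)

28.1480 m


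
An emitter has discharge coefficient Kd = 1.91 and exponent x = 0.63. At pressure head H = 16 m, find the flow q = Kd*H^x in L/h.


q = Kd * H^x = 1.91 * 16^0.63 = 1.91 * 5.735821

10.9554 L/h


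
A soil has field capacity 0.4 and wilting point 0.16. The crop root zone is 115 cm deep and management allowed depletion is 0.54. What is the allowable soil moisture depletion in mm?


SMD = (FC - PWP) * d * MAD * 10
SMD = (0.4 - 0.16) * 115 * 0.54 * 10
SMD = 0.2400 * 115 * 0.54 * 10

149.0400 mm


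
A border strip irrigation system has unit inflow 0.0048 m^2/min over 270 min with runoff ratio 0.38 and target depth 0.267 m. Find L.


L = q*t/((1+r)*Z)
L = 0.0048*270/((1+0.38)*0.267)
L = 1.296/0.36846

3.5173 m


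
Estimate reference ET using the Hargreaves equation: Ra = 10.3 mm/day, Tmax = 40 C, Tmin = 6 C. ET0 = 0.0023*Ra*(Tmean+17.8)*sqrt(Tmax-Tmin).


Tmean = (Tmax + Tmin)/2 = (40 + 6)/2 = 23.0
ET0 = 0.0023 * 10.3 * (23.0 + 17.8) * sqrt(40 - 6)
ET0 = 0.0023 * 10.3 * 40.8 * 5.830952

5.6359 mm/day


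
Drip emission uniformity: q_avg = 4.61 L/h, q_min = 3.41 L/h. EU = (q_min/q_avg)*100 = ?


EU = (q_min/q_avg)*100 = (3.41/4.61)*100 = 73.9696%

73.9696 %


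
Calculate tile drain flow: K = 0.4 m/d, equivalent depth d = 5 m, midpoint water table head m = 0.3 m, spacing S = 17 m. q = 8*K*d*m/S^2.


q = 8*K*d*m/S^2
q = 8*0.4*5*0.3/17^2
q = 4.8000 / 289

0.0166 m/d


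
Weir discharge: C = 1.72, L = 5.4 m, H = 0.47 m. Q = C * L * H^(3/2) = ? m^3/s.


Q = C * L * H^(3/2) = 1.72 * 5.4 * 0.47^1.5 = 1.72 * 5.4 * 0.322216

2.9927 m^3/s


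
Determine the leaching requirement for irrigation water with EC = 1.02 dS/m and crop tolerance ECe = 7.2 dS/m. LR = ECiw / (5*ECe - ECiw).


LR = ECiw / (5*ECe - ECiw)
LR = 1.02 / (5*7.2 - 1.02)
LR = 1.02 / 34.9800

0.0292


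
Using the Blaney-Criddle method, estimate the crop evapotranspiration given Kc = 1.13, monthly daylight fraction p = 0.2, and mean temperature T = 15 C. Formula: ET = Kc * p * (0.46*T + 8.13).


ET = Kc * p * (0.46*T + 8.13)
ET = 1.13 * 0.2 * (0.46*15 + 8.13)
ET = 1.13 * 0.2 * 15.0300

3.3968 mm/day


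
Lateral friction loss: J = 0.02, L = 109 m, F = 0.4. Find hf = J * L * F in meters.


hf = J * L * F = 0.02 * 109 * 0.4 = 0.8720 m

0.8720 m


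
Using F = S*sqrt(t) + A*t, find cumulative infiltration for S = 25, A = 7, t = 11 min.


F = S*sqrt(t) + A*t
F = 25*sqrt(11) + 7*11
F = 25*3.316625 + 77

159.9156 mm


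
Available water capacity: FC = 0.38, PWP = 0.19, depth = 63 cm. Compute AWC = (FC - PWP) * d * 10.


AWC = (FC - PWP) * d * 10
AWC = (0.38 - 0.19) * 63 * 10
AWC = 0.1900 * 63 * 10

119.7000 mm


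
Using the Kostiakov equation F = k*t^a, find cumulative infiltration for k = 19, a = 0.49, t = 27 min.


F = k * t^a = 19 * 27^0.49
F = 19 * 5.027687

95.5261 mm


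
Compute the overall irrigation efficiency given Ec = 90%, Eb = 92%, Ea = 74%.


Ec = 0.9, Eb = 0.92, Ea = 0.74
E = 0.9 * 0.92 * 0.74 * 100 = 61.2720%

61.2720 %


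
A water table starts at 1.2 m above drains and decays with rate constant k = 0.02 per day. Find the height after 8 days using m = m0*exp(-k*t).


m = m0 * exp(-k*t)
m = 1.2 * exp(-0.02 * 8)
m = 1.2 * exp(-0.1600)

1.0226 m


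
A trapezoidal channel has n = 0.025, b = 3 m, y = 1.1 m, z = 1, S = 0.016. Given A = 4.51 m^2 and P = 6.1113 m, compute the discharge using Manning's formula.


R = A/P = 4.51/6.1113 = 0.737977
Q = (1/0.025) * 4.51 * 0.737977^(2/3) * 0.016^0.5

18.6348 m^3/s


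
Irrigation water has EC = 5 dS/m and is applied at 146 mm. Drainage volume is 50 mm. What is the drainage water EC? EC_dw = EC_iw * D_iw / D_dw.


EC_dw = EC_iw * D_iw / D_dw
EC_dw = 5 * 146 / 50
EC_dw = 730 / 50

14.6000 dS/m


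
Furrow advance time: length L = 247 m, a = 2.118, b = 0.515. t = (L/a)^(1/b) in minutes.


t = (L/a)^(1/b)
t = (247/2.118)^(1/0.515)
t = 116.619452^(1/0.515)

10307.3629 min


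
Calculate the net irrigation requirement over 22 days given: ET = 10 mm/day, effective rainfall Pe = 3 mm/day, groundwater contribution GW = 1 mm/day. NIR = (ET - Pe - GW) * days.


Daily deficit = ET - Pe - GW = 10 - 3 - 1 = 6 mm/day
NIR = 6 * 22 = 132 mm

132.0000 mm


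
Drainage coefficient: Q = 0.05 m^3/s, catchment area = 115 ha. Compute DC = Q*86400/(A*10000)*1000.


DC = Q * 86400 / (A * 10000) * 1000
DC = 0.05 * 86400 / (115 * 10000) * 1000
DC = 4320000.0000 / 1150000

3.7565 mm/day


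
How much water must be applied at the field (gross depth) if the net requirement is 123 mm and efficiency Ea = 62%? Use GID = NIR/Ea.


Ea = 62% = 0.62
GID = NIR / Ea = 123 / 0.62 = 198.3871 mm

198.3871 mm


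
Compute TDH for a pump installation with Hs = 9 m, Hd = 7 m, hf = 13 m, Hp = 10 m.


TDH = Hs + Hd + hf + Hp = 9 + 7 + 13 + 10 = 39

39 m


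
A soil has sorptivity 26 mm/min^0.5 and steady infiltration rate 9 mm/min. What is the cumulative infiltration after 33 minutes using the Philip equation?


F = S*sqrt(t) + A*t
F = 26*sqrt(33) + 9*33
F = 26*5.744563 + 297

446.3586 mm


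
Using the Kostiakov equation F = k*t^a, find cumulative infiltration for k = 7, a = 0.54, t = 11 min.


F = k * t^a = 7 * 11^0.54
F = 7 * 3.650497

25.5535 mm


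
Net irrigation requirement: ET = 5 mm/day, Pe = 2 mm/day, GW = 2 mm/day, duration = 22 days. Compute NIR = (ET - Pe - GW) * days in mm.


Daily deficit = ET - Pe - GW = 5 - 2 - 2 = 1 mm/day
NIR = 1 * 22 = 22 mm

22.0000 mm


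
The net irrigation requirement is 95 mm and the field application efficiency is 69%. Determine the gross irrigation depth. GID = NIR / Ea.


Ea = 69% = 0.69
GID = NIR / Ea = 95 / 0.69 = 137.6812 mm

137.6812 mm


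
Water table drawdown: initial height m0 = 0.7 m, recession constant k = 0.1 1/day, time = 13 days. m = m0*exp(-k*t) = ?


m = m0 * exp(-k*t)
m = 0.7 * exp(-0.1 * 13)
m = 0.7 * exp(-1.3000)

0.1908 m


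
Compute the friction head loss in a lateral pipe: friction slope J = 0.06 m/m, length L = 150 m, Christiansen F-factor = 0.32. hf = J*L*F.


hf = J * L * F = 0.06 * 150 * 0.32 = 2.8800 m

2.8800 m


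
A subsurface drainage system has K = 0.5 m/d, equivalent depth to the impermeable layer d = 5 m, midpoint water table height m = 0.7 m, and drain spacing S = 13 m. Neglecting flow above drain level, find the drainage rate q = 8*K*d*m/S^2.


q = 8*K*d*m/S^2
q = 8*0.5*5*0.7/13^2
q = 14.0000 / 169

0.0828 m/d


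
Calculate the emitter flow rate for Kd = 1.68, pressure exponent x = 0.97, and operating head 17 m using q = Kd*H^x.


q = Kd * H^x = 1.68 * 17^0.97 = 1.68 * 15.614765

26.2328 L/h


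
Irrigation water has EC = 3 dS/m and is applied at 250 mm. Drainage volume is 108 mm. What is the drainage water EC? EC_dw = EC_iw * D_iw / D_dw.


EC_dw = EC_iw * D_iw / D_dw
EC_dw = 3 * 250 / 108
EC_dw = 750 / 108

6.9444 dS/m


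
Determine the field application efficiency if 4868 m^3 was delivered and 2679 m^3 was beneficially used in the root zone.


Ea = V_root / V_field * 100 = 2679 / 4868 * 100 = 55.0329%

55.0329 %


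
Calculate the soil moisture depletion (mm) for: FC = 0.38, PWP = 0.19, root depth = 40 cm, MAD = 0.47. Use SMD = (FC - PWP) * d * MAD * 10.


SMD = (FC - PWP) * d * MAD * 10
SMD = (0.38 - 0.19) * 40 * 0.47 * 10
SMD = 0.1900 * 40 * 0.47 * 10

35.7200 mm


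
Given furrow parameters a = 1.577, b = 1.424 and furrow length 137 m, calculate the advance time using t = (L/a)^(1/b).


t = (L/a)^(1/b)
t = (137/1.577)^(1/1.424)
t = 86.873811^(1/1.424)

22.9921 min


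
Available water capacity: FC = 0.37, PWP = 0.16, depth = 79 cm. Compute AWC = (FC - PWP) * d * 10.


AWC = (FC - PWP) * d * 10
AWC = (0.37 - 0.16) * 79 * 10
AWC = 0.2100 * 79 * 10

165.9000 mm


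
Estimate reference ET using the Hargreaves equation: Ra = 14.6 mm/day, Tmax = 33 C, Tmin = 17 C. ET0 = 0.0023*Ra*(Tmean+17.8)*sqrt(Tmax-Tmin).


Tmean = (Tmax + Tmin)/2 = (33 + 17)/2 = 25.0
ET0 = 0.0023 * 14.6 * (25.0 + 17.8) * sqrt(33 - 17)
ET0 = 0.0023 * 14.6 * 42.8 * 4.000000

5.7489 mm/day


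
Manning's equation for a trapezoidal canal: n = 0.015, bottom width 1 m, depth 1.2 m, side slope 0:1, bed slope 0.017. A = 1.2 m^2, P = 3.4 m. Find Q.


R = A/P = 1.2/3.4 = 0.352941
Q = (1/0.015) * 1.2 * 0.352941^(2/3) * 0.017^0.5

5.2093 m^3/s


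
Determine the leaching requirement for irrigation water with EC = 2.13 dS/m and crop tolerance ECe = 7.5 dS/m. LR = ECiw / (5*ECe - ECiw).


LR = ECiw / (5*ECe - ECiw)
LR = 2.13 / (5*7.5 - 2.13)
LR = 2.13 / 35.3700

0.0602


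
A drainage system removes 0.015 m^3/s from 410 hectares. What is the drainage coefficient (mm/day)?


DC = Q * 86400 / (A * 10000) * 1000
DC = 0.015 * 86400 / (410 * 10000) * 1000
DC = 1296000.0000 / 4100000

0.3161 mm/day


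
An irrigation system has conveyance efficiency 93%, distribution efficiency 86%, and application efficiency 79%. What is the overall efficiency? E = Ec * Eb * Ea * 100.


Ec = 0.93, Eb = 0.86, Ea = 0.79
E = 0.93 * 0.86 * 0.79 * 100 = 63.1842%

63.1842 %


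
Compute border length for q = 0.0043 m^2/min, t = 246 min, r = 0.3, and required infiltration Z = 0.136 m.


L = q*t/((1+r)*Z)
L = 0.0043*246/((1+0.3)*0.136)
L = 1.0578/0.1768

5.9830 m


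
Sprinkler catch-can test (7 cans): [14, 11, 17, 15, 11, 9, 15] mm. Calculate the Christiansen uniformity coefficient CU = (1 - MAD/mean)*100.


mean = 13.142857 mm
MAD = 2.408163 mm
CU = (1 - 2.408163/13.142857)*100

81.6770 %


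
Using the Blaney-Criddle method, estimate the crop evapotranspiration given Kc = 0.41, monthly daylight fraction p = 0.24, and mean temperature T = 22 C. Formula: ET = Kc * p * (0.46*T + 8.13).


ET = Kc * p * (0.46*T + 8.13)
ET = 0.41 * 0.24 * (0.46*22 + 8.13)
ET = 0.41 * 0.24 * 18.2500

1.7958 mm/day


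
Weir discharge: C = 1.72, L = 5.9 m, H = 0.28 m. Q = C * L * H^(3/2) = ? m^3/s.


Q = C * L * H^(3/2) = 1.72 * 5.9 * 0.28^1.5 = 1.72 * 5.9 * 0.148162

1.5035 m^3/s


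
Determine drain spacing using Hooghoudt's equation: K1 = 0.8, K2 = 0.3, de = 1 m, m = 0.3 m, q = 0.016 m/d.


S^2 = 8*K2*de*m/q + 4*K1*m^2/q
S^2 = 8*0.3*1*0.3/0.016 + 4*0.8*0.3^2/0.016
S = sqrt(63.0000)

7.9373 m


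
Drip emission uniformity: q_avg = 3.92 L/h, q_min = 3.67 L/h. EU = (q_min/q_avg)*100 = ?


EU = (q_min/q_avg)*100 = (3.67/3.92)*100 = 93.6224%

93.6224 %


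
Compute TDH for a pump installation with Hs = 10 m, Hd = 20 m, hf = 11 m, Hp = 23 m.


TDH = Hs + Hd + hf + Hp = 10 + 20 + 11 + 23 = 64

64 m


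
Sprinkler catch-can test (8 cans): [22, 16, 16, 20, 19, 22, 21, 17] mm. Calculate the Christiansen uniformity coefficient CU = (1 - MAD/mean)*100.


mean = 19.125000 mm
MAD = 2.125000 mm
CU = (1 - 2.125000/19.125000)*100

88.8889 %


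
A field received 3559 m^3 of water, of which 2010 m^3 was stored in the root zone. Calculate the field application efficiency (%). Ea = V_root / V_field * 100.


Ea = V_root / V_field * 100 = 2010 / 3559 * 100 = 56.4765%

56.4765 %


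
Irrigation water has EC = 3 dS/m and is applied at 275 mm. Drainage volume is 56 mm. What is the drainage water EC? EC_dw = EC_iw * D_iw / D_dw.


EC_dw = EC_iw * D_iw / D_dw
EC_dw = 3 * 275 / 56
EC_dw = 825 / 56

14.7321 dS/m


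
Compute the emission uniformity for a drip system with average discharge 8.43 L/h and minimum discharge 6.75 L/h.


EU = (q_min/q_avg)*100 = (6.75/8.43)*100 = 80.0712%

80.0712 %


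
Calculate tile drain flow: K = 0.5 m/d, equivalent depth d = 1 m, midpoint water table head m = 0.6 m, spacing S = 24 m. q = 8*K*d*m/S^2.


q = 8*K*d*m/S^2
q = 8*0.5*1*0.6/24^2
q = 2.4000 / 576

0.0042 m/d


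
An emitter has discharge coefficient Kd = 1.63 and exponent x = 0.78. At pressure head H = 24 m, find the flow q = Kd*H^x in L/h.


q = Kd * H^x = 1.63 * 24^0.78 = 1.63 * 11.927921

19.4425 L/h


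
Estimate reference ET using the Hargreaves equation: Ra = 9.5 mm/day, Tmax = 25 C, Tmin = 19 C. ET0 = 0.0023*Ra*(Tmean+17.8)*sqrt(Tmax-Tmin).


Tmean = (Tmax + Tmin)/2 = (25 + 19)/2 = 22.0
ET0 = 0.0023 * 9.5 * (22.0 + 17.8) * sqrt(25 - 19)
ET0 = 0.0023 * 9.5 * 39.8 * 2.449490

2.1301 mm/day


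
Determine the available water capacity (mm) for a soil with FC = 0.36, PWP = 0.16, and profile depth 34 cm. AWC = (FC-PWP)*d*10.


AWC = (FC - PWP) * d * 10
AWC = (0.36 - 0.16) * 34 * 10
AWC = 0.2000 * 34 * 10

68.0000 mm


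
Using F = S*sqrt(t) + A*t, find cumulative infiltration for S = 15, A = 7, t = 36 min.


F = S*sqrt(t) + A*t
F = 15*sqrt(36) + 7*36
F = 15*6.000000 + 252

342.0000 mm


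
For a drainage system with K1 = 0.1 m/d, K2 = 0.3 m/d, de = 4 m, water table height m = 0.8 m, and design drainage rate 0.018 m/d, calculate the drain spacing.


S^2 = 8*K2*de*m/q + 4*K1*m^2/q
S^2 = 8*0.3*4*0.8/0.018 + 4*0.1*0.8^2/0.018
S = sqrt(440.8889)

20.9974 m


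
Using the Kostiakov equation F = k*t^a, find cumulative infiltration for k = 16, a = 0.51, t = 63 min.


F = k * t^a = 16 * 63^0.51
F = 16 * 8.273012

132.3682 mm


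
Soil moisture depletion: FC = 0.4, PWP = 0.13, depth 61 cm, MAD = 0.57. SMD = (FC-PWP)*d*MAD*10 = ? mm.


SMD = (FC - PWP) * d * MAD * 10
SMD = (0.4 - 0.13) * 61 * 0.57 * 10
SMD = 0.2700 * 61 * 0.57 * 10

93.8790 mm


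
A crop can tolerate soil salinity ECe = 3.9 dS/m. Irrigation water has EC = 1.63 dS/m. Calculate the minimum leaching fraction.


LR = ECiw / (5*ECe - ECiw)
LR = 1.63 / (5*3.9 - 1.63)
LR = 1.63 / 17.8700

0.0912


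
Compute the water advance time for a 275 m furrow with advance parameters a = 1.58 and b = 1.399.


t = (L/a)^(1/b)
t = (275/1.58)^(1/1.399)
t = 174.050633^(1/1.399)

39.9601 min


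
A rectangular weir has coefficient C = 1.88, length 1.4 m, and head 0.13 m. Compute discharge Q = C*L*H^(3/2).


Q = C * L * H^(3/2) = 1.88 * 1.4 * 0.13^1.5 = 1.88 * 1.4 * 0.046872

0.1234 m^3/s


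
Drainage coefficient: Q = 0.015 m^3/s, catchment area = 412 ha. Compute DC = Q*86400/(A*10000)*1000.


DC = Q * 86400 / (A * 10000) * 1000
DC = 0.015 * 86400 / (412 * 10000) * 1000
DC = 1296000.0000 / 4120000

0.3146 mm/day


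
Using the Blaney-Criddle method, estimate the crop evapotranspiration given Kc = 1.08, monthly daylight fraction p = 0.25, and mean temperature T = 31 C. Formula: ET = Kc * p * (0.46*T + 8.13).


ET = Kc * p * (0.46*T + 8.13)
ET = 1.08 * 0.25 * (0.46*31 + 8.13)
ET = 1.08 * 0.25 * 22.3900

6.0453 mm/day


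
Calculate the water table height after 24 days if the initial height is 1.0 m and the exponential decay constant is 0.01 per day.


m = m0 * exp(-k*t)
m = 1.0 * exp(-0.01 * 24)
m = 1.0 * exp(-0.2400)

0.7866 m


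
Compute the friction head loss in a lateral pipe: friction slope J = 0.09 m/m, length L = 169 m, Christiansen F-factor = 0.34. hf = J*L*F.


hf = J * L * F = 0.09 * 169 * 0.34 = 5.1714 m

5.1714 m


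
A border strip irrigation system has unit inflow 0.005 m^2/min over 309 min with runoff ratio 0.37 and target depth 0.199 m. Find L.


L = q*t/((1+r)*Z)
L = 0.005*309/((1+0.37)*0.199)
L = 1.545/0.27263

5.6670 m


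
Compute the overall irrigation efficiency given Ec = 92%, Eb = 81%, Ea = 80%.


Ec = 0.92, Eb = 0.81, Ea = 0.8
E = 0.92 * 0.81 * 0.8 * 100 = 59.6160%

59.6160 %


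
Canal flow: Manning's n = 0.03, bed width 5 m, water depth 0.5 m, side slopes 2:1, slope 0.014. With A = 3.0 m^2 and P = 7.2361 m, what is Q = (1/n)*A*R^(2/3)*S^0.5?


R = A/P = 3.0/7.2361 = 0.414588
Q = (1/0.03) * 3.0 * 0.414588^(2/3) * 0.014^0.5

6.5787 m^3/s


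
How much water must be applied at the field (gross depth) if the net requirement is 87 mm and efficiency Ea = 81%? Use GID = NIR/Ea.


Ea = 81% = 0.81
GID = NIR / Ea = 87 / 0.81 = 107.4074 mm

107.4074 mm


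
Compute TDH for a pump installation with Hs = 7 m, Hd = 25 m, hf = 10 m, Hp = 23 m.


TDH = Hs + Hd + hf + Hp = 7 + 25 + 10 + 23 = 65

65 m


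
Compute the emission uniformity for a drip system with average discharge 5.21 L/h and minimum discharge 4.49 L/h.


EU = (q_min/q_avg)*100 = (4.49/5.21)*100 = 86.1804%

86.1804 %


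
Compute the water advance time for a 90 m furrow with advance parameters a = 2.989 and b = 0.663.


t = (L/a)^(1/b)
t = (90/2.989)^(1/0.663)
t = 30.110405^(1/0.663)

169.9581 min


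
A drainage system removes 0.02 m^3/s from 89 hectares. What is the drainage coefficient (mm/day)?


DC = Q * 86400 / (A * 10000) * 1000
DC = 0.02 * 86400 / (89 * 10000) * 1000
DC = 1728000.0000 / 890000

1.9416 mm/day


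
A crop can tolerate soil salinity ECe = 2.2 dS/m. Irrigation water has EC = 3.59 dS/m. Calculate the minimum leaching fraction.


LR = ECiw / (5*ECe - ECiw)
LR = 3.59 / (5*2.2 - 3.59)
LR = 3.59 / 7.4100

0.4845


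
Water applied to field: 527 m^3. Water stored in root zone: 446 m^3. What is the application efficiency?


Ea = V_root / V_field * 100 = 446 / 527 * 100 = 84.6300%

84.6300 %


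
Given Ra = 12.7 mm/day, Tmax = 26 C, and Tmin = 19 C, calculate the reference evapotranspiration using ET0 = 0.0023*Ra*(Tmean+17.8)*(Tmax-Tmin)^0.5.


Tmean = (Tmax + Tmin)/2 = (26 + 19)/2 = 22.5
ET0 = 0.0023 * 12.7 * (22.5 + 17.8) * sqrt(26 - 19)
ET0 = 0.0023 * 12.7 * 40.3 * 2.645751

3.1145 mm/day


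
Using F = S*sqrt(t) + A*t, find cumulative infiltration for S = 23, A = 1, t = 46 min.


F = S*sqrt(t) + A*t
F = 23*sqrt(46) + 1*46
F = 23*6.782330 + 46

201.9936 mm


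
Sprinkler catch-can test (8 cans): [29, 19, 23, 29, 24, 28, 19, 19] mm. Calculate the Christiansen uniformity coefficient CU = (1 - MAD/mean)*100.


mean = 23.750000 mm
MAD = 3.750000 mm
CU = (1 - 3.750000/23.750000)*100

84.2105 %


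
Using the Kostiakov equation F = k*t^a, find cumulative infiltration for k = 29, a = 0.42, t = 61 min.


F = k * t^a = 29 * 61^0.42
F = 29 * 5.621323

163.0184 mm


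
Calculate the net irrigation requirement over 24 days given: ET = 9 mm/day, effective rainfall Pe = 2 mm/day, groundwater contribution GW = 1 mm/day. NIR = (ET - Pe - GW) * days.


Daily deficit = ET - Pe - GW = 9 - 2 - 1 = 6 mm/day
NIR = 6 * 24 = 144 mm

144.0000 mm


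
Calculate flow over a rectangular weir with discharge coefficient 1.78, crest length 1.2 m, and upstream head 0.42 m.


Q = C * L * H^(3/2) = 1.78 * 1.2 * 0.42^1.5 = 1.78 * 1.2 * 0.272191

0.5814 m^3/s


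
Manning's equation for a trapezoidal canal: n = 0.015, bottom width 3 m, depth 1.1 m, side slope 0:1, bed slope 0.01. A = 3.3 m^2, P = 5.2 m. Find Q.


R = A/P = 3.3/5.2 = 0.634615
Q = (1/0.015) * 3.3 * 0.634615^(2/3) * 0.01^0.5

16.2466 m^3/s


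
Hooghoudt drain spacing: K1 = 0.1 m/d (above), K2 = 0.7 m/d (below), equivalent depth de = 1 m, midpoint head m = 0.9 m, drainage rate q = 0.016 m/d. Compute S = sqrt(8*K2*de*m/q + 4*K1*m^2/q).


S^2 = 8*K2*de*m/q + 4*K1*m^2/q
S^2 = 8*0.7*1*0.9/0.016 + 4*0.1*0.9^2/0.016
S = sqrt(335.2500)

18.3098 m


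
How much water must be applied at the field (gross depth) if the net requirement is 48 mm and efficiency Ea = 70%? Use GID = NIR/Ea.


Ea = 70% = 0.7
GID = NIR / Ea = 48 / 0.7 = 68.5714 mm

68.5714 mm


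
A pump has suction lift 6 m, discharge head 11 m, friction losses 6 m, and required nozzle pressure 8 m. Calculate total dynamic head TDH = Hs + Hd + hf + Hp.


TDH = Hs + Hd + hf + Hp = 6 + 11 + 6 + 8 = 31

31 m


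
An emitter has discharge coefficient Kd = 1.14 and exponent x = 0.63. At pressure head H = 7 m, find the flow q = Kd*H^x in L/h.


q = Kd * H^x = 1.14 * 7^0.63 = 1.14 * 3.407311

3.8843 L/h


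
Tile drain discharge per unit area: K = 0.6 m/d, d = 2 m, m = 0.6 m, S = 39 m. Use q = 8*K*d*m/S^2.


q = 8*K*d*m/S^2
q = 8*0.6*2*0.6/39^2
q = 5.7600 / 1521

0.0038 m/d


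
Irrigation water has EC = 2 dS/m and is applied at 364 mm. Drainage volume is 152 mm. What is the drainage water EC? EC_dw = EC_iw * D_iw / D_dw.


EC_dw = EC_iw * D_iw / D_dw
EC_dw = 2 * 364 / 152
EC_dw = 728 / 152

4.7895 dS/m


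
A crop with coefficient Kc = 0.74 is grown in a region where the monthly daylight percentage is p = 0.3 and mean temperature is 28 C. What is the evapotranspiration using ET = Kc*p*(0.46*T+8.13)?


ET = Kc * p * (0.46*T + 8.13)
ET = 0.74 * 0.3 * (0.46*28 + 8.13)
ET = 0.74 * 0.3 * 21.0100

4.6642 mm/day


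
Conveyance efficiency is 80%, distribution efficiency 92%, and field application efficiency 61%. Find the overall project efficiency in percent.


Ec = 0.8, Eb = 0.92, Ea = 0.61
E = 0.8 * 0.92 * 0.61 * 100 = 44.8960%

44.8960 %


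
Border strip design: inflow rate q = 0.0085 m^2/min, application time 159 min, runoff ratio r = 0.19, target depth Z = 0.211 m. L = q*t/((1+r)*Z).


L = q*t/((1+r)*Z)
L = 0.0085*159/((1+0.19)*0.211)
L = 1.3515/0.25109

5.3825 m


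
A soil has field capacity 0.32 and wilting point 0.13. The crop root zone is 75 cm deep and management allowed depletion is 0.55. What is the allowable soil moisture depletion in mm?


SMD = (FC - PWP) * d * MAD * 10
SMD = (0.32 - 0.13) * 75 * 0.55 * 10
SMD = 0.1900 * 75 * 0.55 * 10

78.3750 mm


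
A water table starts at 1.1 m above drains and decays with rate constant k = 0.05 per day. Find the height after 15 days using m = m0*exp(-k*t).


m = m0 * exp(-k*t)
m = 1.1 * exp(-0.05 * 15)
m = 1.1 * exp(-0.7500)

0.5196 m


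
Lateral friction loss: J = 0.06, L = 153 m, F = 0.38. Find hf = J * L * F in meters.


hf = J * L * F = 0.06 * 153 * 0.38 = 3.4884 m

3.4884 m


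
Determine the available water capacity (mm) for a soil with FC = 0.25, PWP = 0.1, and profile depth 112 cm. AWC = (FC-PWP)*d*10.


AWC = (FC - PWP) * d * 10
AWC = (0.25 - 0.1) * 112 * 10
AWC = 0.1500 * 112 * 10

168.0000 mm


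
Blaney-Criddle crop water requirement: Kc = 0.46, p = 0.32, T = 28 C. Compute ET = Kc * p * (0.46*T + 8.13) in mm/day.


ET = Kc * p * (0.46*T + 8.13)
ET = 0.46 * 0.32 * (0.46*28 + 8.13)
ET = 0.46 * 0.32 * 21.0100

3.0927 mm/day


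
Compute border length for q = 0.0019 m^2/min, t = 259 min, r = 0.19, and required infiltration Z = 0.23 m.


L = q*t/((1+r)*Z)
L = 0.0019*259/((1+0.19)*0.23)
L = 0.4921/0.2737

1.7980 m
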